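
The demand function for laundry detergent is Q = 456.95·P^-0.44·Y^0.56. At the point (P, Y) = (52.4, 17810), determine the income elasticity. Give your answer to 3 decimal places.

For a multiplicative demand Q = A·P^α·Y^β, the income elasticity is β everywhere.
Here β = 0.56, so η = 0.560.

0.560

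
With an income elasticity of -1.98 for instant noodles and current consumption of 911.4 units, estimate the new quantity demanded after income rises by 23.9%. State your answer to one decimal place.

480.1

%ΔQ ≈ η × %ΔI = -1.98 × 23.9% = -47.322%.
New Q ≈ 911.4 × (1 − 0.47322) = 480.1.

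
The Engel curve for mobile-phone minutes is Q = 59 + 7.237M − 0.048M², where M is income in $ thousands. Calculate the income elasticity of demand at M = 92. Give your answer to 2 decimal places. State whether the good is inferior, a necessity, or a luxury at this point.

At M = 92: Q = 318.5320.
dQ/dM = 7.237 − 0.096M = -1.59500.
η = (dQ/dM)·(M/Q) = -1.59500 × (92/318.5320) = -0.46.
η < 0 ⇒ inferior good.

-0.46 (inferior good)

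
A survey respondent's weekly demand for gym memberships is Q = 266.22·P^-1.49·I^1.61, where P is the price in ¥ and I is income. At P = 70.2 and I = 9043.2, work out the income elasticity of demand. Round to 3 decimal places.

For a multiplicative demand Q = A·P^α·I^β, the income elasticity is β everywhere.
Here β = 1.61, so η = 1.610.

1.610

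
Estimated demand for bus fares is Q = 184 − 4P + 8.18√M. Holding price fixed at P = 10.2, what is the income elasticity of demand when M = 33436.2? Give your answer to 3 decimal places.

At P = 10.2, M = 33436.2: Q = 1638.959.
Holding P constant, ∂Q/∂M = 8.18/(2√M) = 0.0223674.
η_M = (∂Q/∂M)·(M/Q) = 0.0223674 × (33436.2/1638.959) = 0.456.

0.456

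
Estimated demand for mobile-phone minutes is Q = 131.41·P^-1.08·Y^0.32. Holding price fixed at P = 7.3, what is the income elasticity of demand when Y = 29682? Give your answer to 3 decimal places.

0.320

For a multiplicative demand Q = A·P^α·Y^β, the income elasticity is β everywhere.
Here β = 0.32, so η = 0.320.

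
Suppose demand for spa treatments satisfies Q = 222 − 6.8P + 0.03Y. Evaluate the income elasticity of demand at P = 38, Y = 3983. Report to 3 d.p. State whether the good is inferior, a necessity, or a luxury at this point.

At P = 38, Y = 3983: Q = 83.090.
Holding P constant, ∂Q/∂Y = 0.03.
η_Y = (∂Q/∂Y)·(Y/Q) = 0.03 × (3983/83.090) = 1.438.
Since η > 1, this is a luxury.

1.438 (luxury)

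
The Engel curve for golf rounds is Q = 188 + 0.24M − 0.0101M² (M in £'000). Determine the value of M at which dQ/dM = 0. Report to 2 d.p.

dQ/dM = 0.24 − 0.0202M.
The good is inferior where dQ/dM < 0. Setting dQ/dM = 0 gives M = 0.24 / 0.0202 = 11.88.

11.88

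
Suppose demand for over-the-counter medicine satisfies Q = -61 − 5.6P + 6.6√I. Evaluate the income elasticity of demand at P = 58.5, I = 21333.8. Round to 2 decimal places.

At P = 58.5, I = 21333.8: Q = 575.402.
Holding P constant, ∂Q/∂I = 6.6/(2√I) = 0.0225933.
η_I = (∂Q/∂I)·(I/Q) = 0.0225933 × (21333.8/575.402) = 0.84.

0.84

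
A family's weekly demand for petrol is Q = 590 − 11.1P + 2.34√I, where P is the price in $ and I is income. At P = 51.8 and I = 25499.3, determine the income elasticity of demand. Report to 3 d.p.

0.481

At P = 51.8, I = 25499.3: Q = 388.683.
Holding P constant, ∂Q/∂I = 2.34/(2√I) = 0.00732692.
η_I = (∂Q/∂I)·(I/Q) = 0.00732692 × (25499.3/388.683) = 0.481.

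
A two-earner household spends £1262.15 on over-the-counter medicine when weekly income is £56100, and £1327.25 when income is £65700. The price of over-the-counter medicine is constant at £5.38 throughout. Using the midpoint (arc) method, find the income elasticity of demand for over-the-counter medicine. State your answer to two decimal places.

0.32

With a constant price, Q₁ = 1262.15/5.38 = 234.600 and Q₂ = 1327.25/5.38 = 246.701 (equivalently, work directly with expenditure since P cancels).
Midpoint %ΔQ = (1327.25 − 1262.15)/1294.70 = 0.05028; midpoint %ΔI = (65700 − 56100)/60900 = 0.15764.
η = 0.05028 / 0.15764 = 0.32.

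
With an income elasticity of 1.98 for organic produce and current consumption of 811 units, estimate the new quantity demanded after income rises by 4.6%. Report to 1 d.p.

884.9

%ΔQ ≈ η × %ΔI = 1.98 × 4.6% = 9.108%.
New Q ≈ 811 × (1 + 0.09108) = 884.9.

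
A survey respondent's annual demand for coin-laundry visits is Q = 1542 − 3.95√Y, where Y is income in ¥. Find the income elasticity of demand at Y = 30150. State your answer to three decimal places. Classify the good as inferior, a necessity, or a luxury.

At Y = 30150: Q = 856.132.
dQ/dY = -3.95/(2√Y) = -0.0113743 at this income.
η = (dQ/dY)·(Y/Q) = -0.0113743 × (30150/856.132) = -0.401.
Since η < 0, the good is an inferior good.

-0.401 (inferior good)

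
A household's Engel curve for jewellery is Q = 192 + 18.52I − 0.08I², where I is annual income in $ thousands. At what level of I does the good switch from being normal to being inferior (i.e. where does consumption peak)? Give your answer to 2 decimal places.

115.75

dQ/dI = 18.52 − 0.16I.
The good is inferior where dQ/dI < 0. Setting dQ/dI = 0 gives I = 18.52 / 0.16 = 115.75.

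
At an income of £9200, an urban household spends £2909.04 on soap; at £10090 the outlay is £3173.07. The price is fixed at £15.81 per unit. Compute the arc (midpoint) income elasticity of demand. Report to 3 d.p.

With a constant price, Q₁ = 2909.04/15.81 = 184.000 and Q₂ = 3173.07/15.81 = 200.700 (equivalently, work directly with expenditure since P cancels).
Midpoint %ΔQ = (3173.07 − 2909.04)/3041.06 = 0.08682; midpoint %ΔI = (10090 − 9200)/9645 = 0.09228.
η = 0.08682 / 0.09228 = 0.941.

0.941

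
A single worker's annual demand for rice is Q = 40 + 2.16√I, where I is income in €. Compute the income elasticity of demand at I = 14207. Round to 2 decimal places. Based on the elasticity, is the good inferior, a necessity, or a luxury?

At I = 14207: Q = 297.457.
dQ/dI = 2.16/(2√I) = 0.00906093 at this income.
η = (dQ/dI)·(I/Q) = 0.00906093 × (14207/297.457) = 0.43.
Since 0 < η < 1, the good is a necessity.

0.43 (necessity)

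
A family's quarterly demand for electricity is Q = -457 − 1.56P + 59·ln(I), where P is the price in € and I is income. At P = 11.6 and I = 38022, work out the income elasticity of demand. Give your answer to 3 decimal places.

0.401

At P = 11.6, I = 38022: Q = 147.113.
Holding P constant, ∂Q/∂I = 59/I = 0.00155173.
η_I = (∂Q/∂I)·(I/Q) = 0.00155173 × (38022/147.113) = 0.401.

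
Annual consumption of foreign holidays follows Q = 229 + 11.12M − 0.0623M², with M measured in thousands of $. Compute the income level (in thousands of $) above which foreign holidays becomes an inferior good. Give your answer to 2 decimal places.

dQ/dM = 11.12 − 0.1246M.
The good is inferior where dQ/dM < 0. Setting dQ/dM = 0 gives M = 11.12 / 0.1246 = 89.25.

89.25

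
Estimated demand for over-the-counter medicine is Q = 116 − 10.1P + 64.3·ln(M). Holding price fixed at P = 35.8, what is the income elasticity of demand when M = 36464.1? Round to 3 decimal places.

At P = 35.8, M = 36464.1: Q = 429.833.
Holding P constant, ∂Q/∂M = 64.3/M = 0.00176338.
η_M = (∂Q/∂M)·(M/Q) = 0.00176338 × (36464.1/429.833) = 0.150.

0.150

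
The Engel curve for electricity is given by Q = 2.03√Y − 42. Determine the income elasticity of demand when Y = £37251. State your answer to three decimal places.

At Y = 37251: Q = 349.801.
dQ/dY = 2.03/(2√Y) = 0.00525893 at this income.
η = (dQ/dY)·(Y/Q) = 0.00525893 × (37251/349.801) = 0.560.

0.560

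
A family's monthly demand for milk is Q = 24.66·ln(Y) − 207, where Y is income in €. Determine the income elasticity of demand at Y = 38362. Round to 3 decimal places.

0.463

At Y = 38362: Q = 53.282.
dQ/dY = 24.66/Y = 0.000642824 at this income.
η = (dQ/dY)·(Y/Q) = 0.000642824 × (38362/53.282) = 0.463.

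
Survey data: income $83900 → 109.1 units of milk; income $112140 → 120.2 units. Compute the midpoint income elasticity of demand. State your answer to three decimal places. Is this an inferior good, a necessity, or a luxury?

0.336 (necessity)

ΔQ = 120.2 − 109.1 = 11.1; midpoint Q̄ = (109.1 + 120.2)/2 = 114.65.
ΔI = 112140 − 83900 = 28240; midpoint Ī = (83900 + 112140)/2 = 98020.
η = (ΔQ/Q̄) ÷ (ΔI/Ī) = (11.1/114.65) ÷ (28240/98020) = 0.336.
0 < η < 1 ⇒ necessity.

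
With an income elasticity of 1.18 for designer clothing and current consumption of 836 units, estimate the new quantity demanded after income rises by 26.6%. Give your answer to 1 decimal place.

%ΔQ ≈ η × %ΔI = 1.18 × 26.6% = 31.388%.
New Q ≈ 836 × (1 + 0.31388) = 1098.4.

1098.4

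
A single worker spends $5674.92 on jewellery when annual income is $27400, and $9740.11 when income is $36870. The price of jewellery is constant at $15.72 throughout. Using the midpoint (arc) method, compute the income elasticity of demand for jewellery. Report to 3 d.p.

1.790

With a constant price, Q₁ = 5674.92/15.72 = 361.000 and Q₂ = 9740.11/15.72 = 619.600 (equivalently, work directly with expenditure since P cancels).
Midpoint %ΔQ = (9740.11 − 5674.92)/7707.52 = 0.52743; midpoint %ΔI = (36870 − 27400)/32135 = 0.29469.
η = 0.52743 / 0.29469 = 1.790.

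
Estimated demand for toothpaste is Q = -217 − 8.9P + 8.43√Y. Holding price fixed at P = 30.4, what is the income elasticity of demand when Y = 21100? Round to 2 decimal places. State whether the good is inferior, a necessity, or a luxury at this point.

0.83 (necessity)

At P = 30.4, Y = 21100: Q = 736.968.
Holding P constant, ∂Q/∂Y = 8.43/(2√Y) = 0.0290173.
η_Y = (∂Q/∂Y)·(Y/Q) = 0.0290173 × (21100/736.968) = 0.83.
Since 0 < η < 1, this is a necessity.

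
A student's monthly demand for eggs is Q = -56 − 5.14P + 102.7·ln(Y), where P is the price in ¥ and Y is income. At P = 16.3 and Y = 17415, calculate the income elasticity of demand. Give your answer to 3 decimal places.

0.119

At P = 16.3, Y = 17415: Q = 863.092.
Holding P constant, ∂Q/∂Y = 102.7/Y = 0.00589722.
η_Y = (∂Q/∂Y)·(Y/Q) = 0.00589722 × (17415/863.092) = 0.119.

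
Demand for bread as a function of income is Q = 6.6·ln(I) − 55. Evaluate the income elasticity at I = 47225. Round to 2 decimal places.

At I = 47225: Q = 16.034.
dQ/dI = 6.6/I = 0.000139756 at this income.
η = (dQ/dI)·(I/Q) = 0.000139756 × (47225/16.034) = 0.41.

0.41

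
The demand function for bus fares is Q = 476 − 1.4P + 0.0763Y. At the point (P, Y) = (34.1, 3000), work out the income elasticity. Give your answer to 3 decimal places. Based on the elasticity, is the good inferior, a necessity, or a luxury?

0.348 (necessity)

At P = 34.1, Y = 3000: Q = 657.160.
Holding P constant, ∂Q/∂Y = 0.0763.
η_Y = (∂Q/∂Y)·(Y/Q) = 0.0763 × (3000/657.160) = 0.348.
Since 0 < η < 1, this is a necessity.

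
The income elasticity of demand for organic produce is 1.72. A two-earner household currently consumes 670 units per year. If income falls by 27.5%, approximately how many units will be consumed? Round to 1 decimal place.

%ΔQ ≈ η × %ΔI = 1.72 × (-27.5%) = -47.3%.
New Q ≈ 670 × (1 − 0.473) = 353.1.

353.1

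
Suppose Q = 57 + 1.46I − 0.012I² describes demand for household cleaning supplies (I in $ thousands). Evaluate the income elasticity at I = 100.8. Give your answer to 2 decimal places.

-1.18

At I = 100.8: Q = 82.2403.
dQ/dI = 1.46 − 0.024I = -0.95920.
η = (dQ/dI)·(I/Q) = -0.95920 × (100.8/82.2403) = -1.18.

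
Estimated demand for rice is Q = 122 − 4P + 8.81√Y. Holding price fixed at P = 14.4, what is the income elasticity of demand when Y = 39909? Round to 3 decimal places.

At P = 14.4, Y = 39909: Q = 1824.395.
Holding P constant, ∂Q/∂Y = 8.81/(2√Y) = 0.0220501.
η_Y = (∂Q/∂Y)·(Y/Q) = 0.0220501 × (39909/1824.395) = 0.482.

0.482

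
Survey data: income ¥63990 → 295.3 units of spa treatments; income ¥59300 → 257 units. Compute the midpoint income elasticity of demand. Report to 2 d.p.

ΔQ = 257 − 295.3 = -38.3; midpoint Q̄ = (295.3 + 257)/2 = 276.15.
ΔI = 59300 − 63990 = -4690; midpoint Ī = (63990 + 59300)/2 = 61645.
η = (ΔQ/Q̄) ÷ (ΔI/Ī) = (-38.3/276.15) ÷ (-4690/61645) = 1.82.

1.82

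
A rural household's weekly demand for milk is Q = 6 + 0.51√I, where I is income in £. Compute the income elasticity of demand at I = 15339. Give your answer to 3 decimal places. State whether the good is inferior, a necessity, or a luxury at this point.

At I = 15339: Q = 69.164.
dQ/dI = 0.51/(2√I) = 0.00205893 at this income.
η = (dQ/dI)·(I/Q) = 0.00205893 × (15339/69.164) = 0.457.
Since 0 < η < 1, the good is a necessity.

0.457 (necessity)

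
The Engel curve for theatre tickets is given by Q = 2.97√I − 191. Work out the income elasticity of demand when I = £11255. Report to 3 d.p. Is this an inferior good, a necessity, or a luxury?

At I = 11255: Q = 124.086.
dQ/dI = 2.97/(2√I) = 0.0139976 at this income.
η = (dQ/dI)·(I/Q) = 0.0139976 × (11255/124.086) = 1.270.
Since η > 1, the good is a luxury.

1.270 (luxury)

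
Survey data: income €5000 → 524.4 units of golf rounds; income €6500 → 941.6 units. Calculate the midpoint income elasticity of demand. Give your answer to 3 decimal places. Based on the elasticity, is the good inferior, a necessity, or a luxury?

2.182 (luxury)

ΔQ = 941.6 − 524.4 = 417.2; midpoint Q̄ = (524.4 + 941.6)/2 = 733.
ΔI = 6500 − 5000 = 1500; midpoint Ī = (5000 + 6500)/2 = 5750.
η = (ΔQ/Q̄) ÷ (ΔI/Ī) = (417.2/733) ÷ (1500/5750) = 2.182.
η > 1 ⇒ luxury.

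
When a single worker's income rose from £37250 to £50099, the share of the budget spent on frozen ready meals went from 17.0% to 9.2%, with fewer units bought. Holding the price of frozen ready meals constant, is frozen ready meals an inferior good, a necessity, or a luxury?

Quantity demanded falls as income rises, so η < 0.

inferior good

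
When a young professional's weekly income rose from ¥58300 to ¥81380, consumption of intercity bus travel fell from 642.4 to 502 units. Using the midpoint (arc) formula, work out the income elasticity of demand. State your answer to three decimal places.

-0.742

ΔQ = 502 − 642.4 = -140.4; midpoint Q̄ = (642.4 + 502)/2 = 572.2.
ΔI = 81380 − 58300 = 23080; midpoint Ī = (58300 + 81380)/2 = 69840.
η = (ΔQ/Q̄) ÷ (ΔI/Ī) = (-140.4/572.2) ÷ (23080/69840) = -0.742.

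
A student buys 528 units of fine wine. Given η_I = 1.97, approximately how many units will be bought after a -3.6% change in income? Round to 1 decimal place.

490.6

%ΔQ ≈ η × %ΔI = 1.97 × (-3.6%) = -7.092%.
New Q ≈ 528 × (1 − 0.07092) = 490.6.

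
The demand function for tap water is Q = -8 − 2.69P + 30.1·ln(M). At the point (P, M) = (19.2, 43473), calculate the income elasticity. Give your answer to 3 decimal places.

0.115

At P = 19.2, M = 43473: Q = 261.817.
Holding P constant, ∂Q/∂M = 30.1/M = 0.000692384.
η_M = (∂Q/∂M)·(M/Q) = 0.000692384 × (43473/261.817) = 0.115.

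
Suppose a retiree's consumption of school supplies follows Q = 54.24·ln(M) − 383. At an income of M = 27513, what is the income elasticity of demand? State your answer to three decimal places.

At M = 27513: Q = 171.464.
dQ/dM = 54.24/M = 0.00197143 at this income.
η = (dQ/dM)·(M/Q) = 0.00197143 × (27513/171.464) = 0.316.

0.316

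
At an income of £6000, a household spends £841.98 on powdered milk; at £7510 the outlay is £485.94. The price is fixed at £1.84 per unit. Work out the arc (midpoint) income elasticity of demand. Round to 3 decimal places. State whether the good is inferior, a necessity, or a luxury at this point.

-2.399 (inferior good)

With a constant price, Q₁ = 841.98/1.84 = 457.598 and Q₂ = 485.94/1.84 = 264.098 (equivalently, work directly with expenditure since P cancels).
Midpoint %ΔQ = (485.94 − 841.98)/663.96 = -0.53624; midpoint %ΔI = (7510 − 6000)/6755 = 0.22354.
η = -0.53624 / 0.22354 = -2.399.
η < 0 ⇒ inferior good.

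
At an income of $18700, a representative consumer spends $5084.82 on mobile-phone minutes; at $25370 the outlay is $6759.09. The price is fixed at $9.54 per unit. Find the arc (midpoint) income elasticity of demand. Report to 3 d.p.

With a constant price, Q₁ = 5084.82/9.54 = 533.000 and Q₂ = 6759.09/9.54 = 708.500 (equivalently, work directly with expenditure since P cancels).
Midpoint %ΔQ = (6759.09 − 5084.82)/5921.96 = 0.28272; midpoint %ΔI = (25370 − 18700)/22035 = 0.30270.
η = 0.28272 / 0.30270 = 0.934.

0.934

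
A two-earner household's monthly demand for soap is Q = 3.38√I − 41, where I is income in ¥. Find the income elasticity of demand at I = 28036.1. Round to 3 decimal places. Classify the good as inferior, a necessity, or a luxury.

0.539 (necessity)

At I = 28036.1: Q = 524.947.
dQ/dI = 3.38/(2√I) = 0.0100932 at this income.
η = (dQ/dI)·(I/Q) = 0.0100932 × (28036.1/524.947) = 0.539.
Since 0 < η < 1, the good is a necessity.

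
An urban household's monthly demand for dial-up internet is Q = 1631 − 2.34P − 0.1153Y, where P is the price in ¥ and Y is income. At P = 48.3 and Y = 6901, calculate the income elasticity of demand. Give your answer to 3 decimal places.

-1.102

At P = 48.3, Y = 6901: Q = 722.293.
Holding P constant, ∂Q/∂Y = −0.1153.
η_Y = (∂Q/∂Y)·(Y/Q) = -0.1153 × (6901/722.293) = -1.102.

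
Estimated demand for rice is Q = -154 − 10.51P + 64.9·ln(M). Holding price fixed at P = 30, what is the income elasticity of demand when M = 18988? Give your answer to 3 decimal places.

0.382

At P = 30, M = 18988: Q = 170.066.
Holding P constant, ∂Q/∂M = 64.9/M = 0.00341795.
η_M = (∂Q/∂M)·(M/Q) = 0.00341795 × (18988/170.066) = 0.382.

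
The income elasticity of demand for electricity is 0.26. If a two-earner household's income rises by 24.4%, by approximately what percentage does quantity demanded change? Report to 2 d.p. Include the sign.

6.34%

%ΔQ ≈ η × %ΔI = 0.26 × 24.4% = 6.34%.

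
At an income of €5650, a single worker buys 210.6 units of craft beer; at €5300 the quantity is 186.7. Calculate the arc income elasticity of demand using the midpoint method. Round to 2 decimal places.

ΔQ = 186.7 − 210.6 = -23.9; midpoint Q̄ = (210.6 + 186.7)/2 = 198.65.
ΔI = 5300 − 5650 = -350; midpoint Ī = (5650 + 5300)/2 = 5475.
η = (ΔQ/Q̄) ÷ (ΔI/Ī) = (-23.9/198.65) ÷ (-350/5475) = 1.88.

1.88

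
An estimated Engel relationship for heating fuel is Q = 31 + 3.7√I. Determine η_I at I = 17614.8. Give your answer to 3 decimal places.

0.470

At I = 17614.8: Q = 522.067.
dQ/dI = 3.7/(2√I) = 0.013939 at this income.
η = (dQ/dI)·(I/Q) = 0.013939 × (17614.8/522.067) = 0.470.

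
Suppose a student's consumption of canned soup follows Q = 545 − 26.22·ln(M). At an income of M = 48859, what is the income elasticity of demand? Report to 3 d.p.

-0.100

At M = 48859: Q = 261.911.
dQ/dM = -26.22/M = -0.000536646 at this income.
η = (dQ/dM)·(M/Q) = -0.000536646 × (48859/261.911) = -0.100.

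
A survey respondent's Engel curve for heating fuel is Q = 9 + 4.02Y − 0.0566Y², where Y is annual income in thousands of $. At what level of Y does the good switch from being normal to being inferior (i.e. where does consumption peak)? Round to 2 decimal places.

35.51

dQ/dY = 4.02 − 0.1132Y.
The good is inferior where dQ/dY < 0. Setting dQ/dY = 0 gives Y = 4.02 / 0.1132 = 35.51.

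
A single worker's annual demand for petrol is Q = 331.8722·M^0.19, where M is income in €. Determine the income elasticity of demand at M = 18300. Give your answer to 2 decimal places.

For Q = A·M^β the income elasticity is constant and equal to β.
Here β = 0.19, so η = 0.19.

0.19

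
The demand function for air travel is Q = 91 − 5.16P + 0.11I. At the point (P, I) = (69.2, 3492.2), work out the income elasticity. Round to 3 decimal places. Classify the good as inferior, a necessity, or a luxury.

3.254 (luxury)

At P = 69.2, I = 3492.2: Q = 118.070.
Holding P constant, ∂Q/∂I = 0.11.
η_I = (∂Q/∂I)·(I/Q) = 0.11 × (3492.2/118.070) = 3.254.
Since η > 1, this is a luxury.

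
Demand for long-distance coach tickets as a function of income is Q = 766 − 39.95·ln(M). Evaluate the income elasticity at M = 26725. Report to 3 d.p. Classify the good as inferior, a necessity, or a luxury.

-0.111 (inferior good)

At M = 26725: Q = 358.775.
dQ/dM = -39.95/M = -0.00149486 at this income.
η = (dQ/dM)·(M/Q) = -0.00149486 × (26725/358.775) = -0.111.
Since η < 0, the good is an inferior good.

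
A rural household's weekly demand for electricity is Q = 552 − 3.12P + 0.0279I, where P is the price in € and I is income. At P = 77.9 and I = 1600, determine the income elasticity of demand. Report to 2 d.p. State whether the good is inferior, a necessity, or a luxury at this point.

At P = 77.9, I = 1600: Q = 353.592.
Holding P constant, ∂Q/∂I = 0.0279.
η_I = (∂Q/∂I)·(I/Q) = 0.0279 × (1600/353.592) = 0.13.
Since 0 < η < 1, this is a necessity.

0.13 (necessity)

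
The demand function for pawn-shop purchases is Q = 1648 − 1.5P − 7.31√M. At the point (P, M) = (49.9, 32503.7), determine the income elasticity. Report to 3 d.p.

At P = 49.9, M = 32503.7: Q = 255.246.
Holding P constant, ∂Q/∂M = -7.31/(2√M) = -0.0202731.
η_M = (∂Q/∂M)·(M/Q) = -0.0202731 × (32503.7/255.246) = -2.582.

-2.582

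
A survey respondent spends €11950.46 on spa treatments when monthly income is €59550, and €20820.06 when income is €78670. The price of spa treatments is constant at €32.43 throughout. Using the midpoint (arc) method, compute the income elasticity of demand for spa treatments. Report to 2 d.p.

1.96

With a constant price, Q₁ = 11950.46/32.43 = 368.500 and Q₂ = 20820.06/32.43 = 642.000 (equivalently, work directly with expenditure since P cancels).
Midpoint %ΔQ = (20820.06 − 11950.46)/16385.26 = 0.54132; midpoint %ΔI = (78670 − 59550)/69110 = 0.27666.
η = 0.54132 / 0.27666 = 1.96.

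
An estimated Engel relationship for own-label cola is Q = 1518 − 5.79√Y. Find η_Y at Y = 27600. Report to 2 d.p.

At Y = 27600: Q = 556.093.
dQ/dY = -5.79/(2√Y) = -0.0174259 at this income.
η = (dQ/dY)·(Y/Q) = -0.0174259 × (27600/556.093) = -0.86.

-0.86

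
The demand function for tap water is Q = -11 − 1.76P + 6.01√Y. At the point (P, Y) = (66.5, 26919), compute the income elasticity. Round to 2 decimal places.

At P = 66.5, Y = 26919: Q = 858.021.
Holding P constant, ∂Q/∂Y = 6.01/(2√Y) = 0.0183153.
η_Y = (∂Q/∂Y)·(Y/Q) = 0.0183153 × (26919/858.021) = 0.57.

0.57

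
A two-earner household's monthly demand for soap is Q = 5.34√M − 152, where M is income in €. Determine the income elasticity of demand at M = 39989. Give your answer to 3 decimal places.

At M = 39989: Q = 915.853.
dQ/dM = 5.34/(2√M) = 0.0133518 at this income.
η = (dQ/dM)·(M/Q) = 0.0133518 × (39989/915.853) = 0.583.

0.583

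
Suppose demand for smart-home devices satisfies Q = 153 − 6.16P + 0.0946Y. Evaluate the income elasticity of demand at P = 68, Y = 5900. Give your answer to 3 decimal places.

1.910

At P = 68, Y = 5900: Q = 292.260.
Holding P constant, ∂Q/∂Y = 0.0946.
η_Y = (∂Q/∂Y)·(Y/Q) = 0.0946 × (5900/292.260) = 1.910.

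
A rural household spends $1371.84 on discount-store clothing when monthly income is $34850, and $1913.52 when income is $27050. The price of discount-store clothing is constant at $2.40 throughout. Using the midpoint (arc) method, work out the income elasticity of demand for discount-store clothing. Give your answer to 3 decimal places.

-1.308

With a constant price, Q₁ = 1371.84/2.40 = 571.600 and Q₂ = 1913.52/2.40 = 797.300 (equivalently, work directly with expenditure since P cancels).
Midpoint %ΔQ = (1913.52 − 1371.84)/1642.68 = 0.32975; midpoint %ΔI = (27050 − 34850)/30950 = -0.25202.
η = 0.32975 / -0.25202 = -1.308.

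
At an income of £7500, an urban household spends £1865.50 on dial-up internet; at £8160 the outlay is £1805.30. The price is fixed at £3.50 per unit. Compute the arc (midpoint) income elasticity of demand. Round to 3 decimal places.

With a constant price, Q₁ = 1865.50/3.50 = 533.000 and Q₂ = 1805.30/3.50 = 515.800 (equivalently, work directly with expenditure since P cancels).
Midpoint %ΔQ = (1805.30 − 1865.50)/1835.40 = -0.03280; midpoint %ΔI = (8160 − 7500)/7830 = 0.08429.
η = -0.03280 / 0.08429 = -0.389.

-0.389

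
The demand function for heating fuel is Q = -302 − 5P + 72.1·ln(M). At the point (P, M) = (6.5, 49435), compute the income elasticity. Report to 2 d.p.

0.16

At P = 6.5, M = 49435: Q = 444.787.
Holding P constant, ∂Q/∂M = 72.1/M = 0.00145848.
η_M = (∂Q/∂M)·(M/Q) = 0.00145848 × (49435/444.787) = 0.16.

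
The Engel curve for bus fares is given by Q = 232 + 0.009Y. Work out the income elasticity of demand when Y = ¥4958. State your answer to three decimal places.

0.161

At Y = 4958: Q = 276.622.
dQ/dY = 0.009.
η = (dQ/dY)·(Y/Q) = 0.009 × (4958/276.622) = 0.161.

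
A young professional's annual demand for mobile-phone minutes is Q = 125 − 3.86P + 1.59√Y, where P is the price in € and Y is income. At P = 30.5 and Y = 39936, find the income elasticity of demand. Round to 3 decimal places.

At P = 30.5, Y = 39936: Q = 325.015.
Holding P constant, ∂Q/∂Y = 1.59/(2√Y) = 0.00397818.
η_Y = (∂Q/∂Y)·(Y/Q) = 0.00397818 × (39936/325.015) = 0.489.

0.489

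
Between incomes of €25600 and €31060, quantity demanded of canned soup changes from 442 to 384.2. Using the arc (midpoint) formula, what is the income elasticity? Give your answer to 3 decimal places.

-0.726

ΔQ = 384.2 − 442 = -57.8; midpoint Q̄ = (442 + 384.2)/2 = 413.1.
ΔI = 31060 − 25600 = 5460; midpoint Ī = (25600 + 31060)/2 = 28330.
η = (ΔQ/Q̄) ÷ (ΔI/Ī) = (-57.8/413.1) ÷ (5460/28330) = -0.726.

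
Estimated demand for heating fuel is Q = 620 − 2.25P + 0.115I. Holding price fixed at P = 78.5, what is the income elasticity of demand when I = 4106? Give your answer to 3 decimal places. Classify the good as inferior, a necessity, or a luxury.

0.516 (necessity)

At P = 78.5, I = 4106: Q = 915.565.
Holding P constant, ∂Q/∂I = 0.115.
η_I = (∂Q/∂I)·(I/Q) = 0.115 × (4106/915.565) = 0.516.
Since 0 < η < 1, this is a necessity.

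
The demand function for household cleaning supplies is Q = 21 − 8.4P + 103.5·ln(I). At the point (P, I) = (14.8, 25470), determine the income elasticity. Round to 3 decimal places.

At P = 14.8, I = 25470: Q = 946.714.
Holding P constant, ∂Q/∂I = 103.5/I = 0.0040636.
η_I = (∂Q/∂I)·(I/Q) = 0.0040636 × (25470/946.714) = 0.109.

0.109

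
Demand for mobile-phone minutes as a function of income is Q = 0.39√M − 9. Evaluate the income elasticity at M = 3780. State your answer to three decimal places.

0.800

At M = 3780: Q = 14.978.
dQ/dM = 0.39/(2√M) = 0.00317168 at this income.
η = (dQ/dM)·(M/Q) = 0.00317168 × (3780/14.978) = 0.800.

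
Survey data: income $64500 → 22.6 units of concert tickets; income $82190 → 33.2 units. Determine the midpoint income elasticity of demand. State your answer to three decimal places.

1.575

ΔQ = 33.2 − 22.6 = 10.6; midpoint Q̄ = (22.6 + 33.2)/2 = 27.9.
ΔI = 82190 − 64500 = 17690; midpoint Ī = (64500 + 82190)/2 = 73345.
η = (ΔQ/Q̄) ÷ (ΔI/Ī) = (10.6/27.9) ÷ (17690/73345) = 1.575.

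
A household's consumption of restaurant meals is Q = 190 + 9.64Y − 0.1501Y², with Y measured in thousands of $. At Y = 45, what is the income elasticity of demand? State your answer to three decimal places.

At Y = 45: Q = 319.8475.
dQ/dY = 9.64 − 0.3002Y = -3.86900.
η = (dQ/dY)·(Y/Q) = -3.86900 × (45/319.8475) = -0.544.

-0.544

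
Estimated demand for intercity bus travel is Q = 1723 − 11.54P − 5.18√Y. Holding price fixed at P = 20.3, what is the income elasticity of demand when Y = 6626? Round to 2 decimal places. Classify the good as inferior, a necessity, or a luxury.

At P = 20.3, Y = 6626: Q = 1067.085.
Holding P constant, ∂Q/∂Y = -5.18/(2√Y) = -0.0318181.
η_Y = (∂Q/∂Y)·(Y/Q) = -0.0318181 × (6626/1067.085) = -0.20.
Since η < 0, this is an inferior good.

-0.20 (inferior good)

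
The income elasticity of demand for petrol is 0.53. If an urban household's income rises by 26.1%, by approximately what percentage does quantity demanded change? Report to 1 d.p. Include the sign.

13.8%

%ΔQ ≈ η × %ΔI = 0.53 × 26.1% = 13.8%.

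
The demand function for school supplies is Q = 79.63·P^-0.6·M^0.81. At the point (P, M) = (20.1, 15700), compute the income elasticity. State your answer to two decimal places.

0.81

For a multiplicative demand Q = A·P^α·M^β, the income elasticity is β everywhere.
Here β = 0.81, so η = 0.81.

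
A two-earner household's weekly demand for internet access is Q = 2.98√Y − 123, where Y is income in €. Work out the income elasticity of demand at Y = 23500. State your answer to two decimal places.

At Y = 23500: Q = 333.825.
dQ/dY = 2.98/(2√Y) = 0.00971969 at this income.
η = (dQ/dY)·(Y/Q) = 0.00971969 × (23500/333.825) = 0.68.

0.68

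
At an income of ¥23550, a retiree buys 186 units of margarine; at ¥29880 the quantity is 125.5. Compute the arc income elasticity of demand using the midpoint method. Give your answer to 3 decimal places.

-1.639

ΔQ = 125.5 − 186 = -60.5; midpoint Q̄ = (186 + 125.5)/2 = 155.75.
ΔI = 29880 − 23550 = 6330; midpoint Ī = (23550 + 29880)/2 = 26715.
η = (ΔQ/Q̄) ÷ (ΔI/Ī) = (-60.5/155.75) ÷ (6330/26715) = -1.639.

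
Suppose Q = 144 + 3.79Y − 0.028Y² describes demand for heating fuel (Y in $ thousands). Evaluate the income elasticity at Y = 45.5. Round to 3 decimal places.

0.219

At Y = 45.5: Q = 258.4780.
dQ/dY = 3.79 − 0.056Y = 1.24200.
η = (dQ/dY)·(Y/Q) = 1.24200 × (45.5/258.4780) = 0.219.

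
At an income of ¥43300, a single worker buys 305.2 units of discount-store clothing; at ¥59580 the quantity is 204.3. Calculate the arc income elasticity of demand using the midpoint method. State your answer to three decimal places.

-1.251

ΔQ = 204.3 − 305.2 = -100.9; midpoint Q̄ = (305.2 + 204.3)/2 = 254.75.
ΔI = 59580 − 43300 = 16280; midpoint Ī = (43300 + 59580)/2 = 51440.
η = (ΔQ/Q̄) ÷ (ΔI/Ī) = (-100.9/254.75) ÷ (16280/51440) = -1.251.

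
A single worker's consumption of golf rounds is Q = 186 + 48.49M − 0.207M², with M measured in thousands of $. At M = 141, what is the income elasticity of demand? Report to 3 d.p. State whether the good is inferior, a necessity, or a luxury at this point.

-0.479 (inferior good)

At M = 141: Q = 2907.7230.
dQ/dM = 48.49 − 0.414M = -9.88400.
η = (dQ/dM)·(M/Q) = -9.88400 × (141/2907.7230) = -0.479.
η < 0 ⇒ inferior good.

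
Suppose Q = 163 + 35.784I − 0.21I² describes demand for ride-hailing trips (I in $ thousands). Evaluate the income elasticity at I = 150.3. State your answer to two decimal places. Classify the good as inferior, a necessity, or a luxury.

-5.15 (inferior good)

At I = 150.3: Q = 797.4163.
dQ/dI = 35.784 − 0.42I = -27.34200.
η = (dQ/dI)·(I/Q) = -27.34200 × (150.3/797.4163) = -5.15.
η < 0 ⇒ inferior good.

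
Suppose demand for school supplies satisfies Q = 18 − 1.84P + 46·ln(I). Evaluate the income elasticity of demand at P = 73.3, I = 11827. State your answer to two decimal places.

0.15

At P = 73.3, I = 11827: Q = 314.522.
Holding P constant, ∂Q/∂I = 46/I = 0.00388941.
η_I = (∂Q/∂I)·(I/Q) = 0.00388941 × (11827/314.522) = 0.15.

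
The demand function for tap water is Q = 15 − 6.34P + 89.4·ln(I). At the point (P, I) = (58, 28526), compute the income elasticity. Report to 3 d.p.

0.158

At P = 58, I = 28526: Q = 564.396.
Holding P constant, ∂Q/∂I = 89.4/I = 0.00313398.
η_I = (∂Q/∂I)·(I/Q) = 0.00313398 × (28526/564.396) = 0.158.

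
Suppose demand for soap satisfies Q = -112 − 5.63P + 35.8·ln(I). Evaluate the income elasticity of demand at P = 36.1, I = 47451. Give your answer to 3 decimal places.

At P = 36.1, I = 47451: Q = 70.232.
Holding P constant, ∂Q/∂I = 35.8/I = 0.000754462.
η_I = (∂Q/∂I)·(I/Q) = 0.000754462 × (47451/70.232) = 0.510.

0.510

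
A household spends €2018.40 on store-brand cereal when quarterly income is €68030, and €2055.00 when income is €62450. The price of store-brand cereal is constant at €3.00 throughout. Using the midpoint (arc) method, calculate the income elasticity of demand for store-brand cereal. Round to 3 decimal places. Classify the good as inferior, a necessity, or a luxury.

-0.210 (inferior good)

With a constant price, Q₁ = 2018.40/3.00 = 672.800 and Q₂ = 2055.00/3.00 = 685.000 (equivalently, work directly with expenditure since P cancels).
Midpoint %ΔQ = (2055.00 − 2018.40)/2036.70 = 0.01797; midpoint %ΔI = (62450 − 68030)/65240 = -0.08553.
η = 0.01797 / -0.08553 = -0.210.
η < 0 ⇒ inferior good.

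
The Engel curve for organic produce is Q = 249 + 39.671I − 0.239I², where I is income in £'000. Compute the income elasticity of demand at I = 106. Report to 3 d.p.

-0.659

At I = 106: Q = 1768.7220.
dQ/dI = 39.671 − 0.478I = -10.99700.
η = (dQ/dI)·(I/Q) = -10.99700 × (106/1768.7220) = -0.659.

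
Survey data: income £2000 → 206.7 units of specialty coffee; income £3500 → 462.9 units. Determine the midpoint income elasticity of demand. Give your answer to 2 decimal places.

ΔQ = 462.9 − 206.7 = 256.2; midpoint Q̄ = (206.7 + 462.9)/2 = 334.8.
ΔI = 3500 − 2000 = 1500; midpoint Ī = (2000 + 3500)/2 = 2750.
η = (ΔQ/Q̄) ÷ (ΔI/Ī) = (256.2/334.8) ÷ (1500/2750) = 1.40.

1.40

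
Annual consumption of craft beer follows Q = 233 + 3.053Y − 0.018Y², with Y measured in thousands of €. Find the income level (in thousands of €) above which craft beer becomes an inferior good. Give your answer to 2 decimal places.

84.81

dQ/dY = 3.053 − 0.036Y.
The good is inferior where dQ/dY < 0. Setting dQ/dY = 0 gives Y = 3.053 / 0.036 = 84.81.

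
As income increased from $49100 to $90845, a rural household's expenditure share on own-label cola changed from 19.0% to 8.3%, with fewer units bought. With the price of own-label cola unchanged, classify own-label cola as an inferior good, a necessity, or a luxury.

inferior good

Quantity demanded falls as income rises, so η < 0.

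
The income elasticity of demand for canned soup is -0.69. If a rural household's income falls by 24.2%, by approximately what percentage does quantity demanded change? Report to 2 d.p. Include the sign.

16.70%

%ΔQ ≈ η × %ΔI = -0.69 × (-24.2%) = 16.70%.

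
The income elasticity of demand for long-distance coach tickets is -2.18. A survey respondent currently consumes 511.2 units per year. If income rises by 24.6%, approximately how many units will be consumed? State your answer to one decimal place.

237.1

%ΔQ ≈ η × %ΔI = -2.18 × 24.6% = -53.628%.
New Q ≈ 511.2 × (1 − 0.53628) = 237.1.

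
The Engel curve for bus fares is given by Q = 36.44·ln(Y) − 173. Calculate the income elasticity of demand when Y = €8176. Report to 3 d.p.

0.235

At Y = 8176: Q = 155.286.
dQ/dY = 36.44/Y = 0.00445695 at this income.
η = (dQ/dY)·(Y/Q) = 0.00445695 × (8176/155.286) = 0.235.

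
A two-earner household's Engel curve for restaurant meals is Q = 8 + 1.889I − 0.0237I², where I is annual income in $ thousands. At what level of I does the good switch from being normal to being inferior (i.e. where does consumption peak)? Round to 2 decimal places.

39.85

dQ/dI = 1.889 − 0.0474I.
The good is inferior where dQ/dI < 0. Setting dQ/dI = 0 gives I = 1.889 / 0.0474 = 39.85.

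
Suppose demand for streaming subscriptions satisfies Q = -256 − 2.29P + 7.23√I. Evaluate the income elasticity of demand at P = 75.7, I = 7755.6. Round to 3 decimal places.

At P = 75.7, I = 7755.6: Q = 207.363.
Holding P constant, ∂Q/∂I = 7.23/(2√I) = 0.0410488.
η_I = (∂Q/∂I)·(I/Q) = 0.0410488 × (7755.6/207.363) = 1.535.

1.535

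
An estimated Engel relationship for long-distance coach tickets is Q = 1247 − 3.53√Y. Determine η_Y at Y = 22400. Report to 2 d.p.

-0.37

At Y = 22400: Q = 718.678.
dQ/dY = -3.53/(2√Y) = -0.0117929 at this income.
η = (dQ/dY)·(Y/Q) = -0.0117929 × (22400/718.678) = -0.37.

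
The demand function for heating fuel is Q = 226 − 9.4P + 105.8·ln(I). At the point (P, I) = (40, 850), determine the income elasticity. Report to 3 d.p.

At P = 40, I = 850: Q = 563.646.
Holding P constant, ∂Q/∂I = 105.8/I = 0.124471.
η_I = (∂Q/∂I)·(I/Q) = 0.124471 × (850/563.646) = 0.188.

0.188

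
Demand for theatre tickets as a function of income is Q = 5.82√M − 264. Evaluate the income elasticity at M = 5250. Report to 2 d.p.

1.34

At M = 5250: Q = 157.699.
dQ/dM = 5.82/(2√M) = 0.0401618 at this income.
η = (dQ/dM)·(M/Q) = 0.0401618 × (5250/157.699) = 1.34.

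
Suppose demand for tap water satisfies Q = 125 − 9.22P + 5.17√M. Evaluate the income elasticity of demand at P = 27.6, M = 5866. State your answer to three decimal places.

At P = 27.6, M = 5866: Q = 266.497.
Holding P constant, ∂Q/∂M = 5.17/(2√M) = 0.0337512.
η_M = (∂Q/∂M)·(M/Q) = 0.0337512 × (5866/266.497) = 0.743.

0.743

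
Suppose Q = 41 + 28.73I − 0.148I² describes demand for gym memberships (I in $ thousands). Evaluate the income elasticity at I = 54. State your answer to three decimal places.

At I = 54: Q = 1160.8520.
dQ/dI = 28.73 − 0.296I = 12.74600.
η = (dQ/dI)·(I/Q) = 12.74600 × (54/1160.8520) = 0.593.

0.593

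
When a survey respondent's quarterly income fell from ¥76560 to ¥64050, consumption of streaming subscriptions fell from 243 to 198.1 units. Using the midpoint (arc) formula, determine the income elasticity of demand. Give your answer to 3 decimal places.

ΔQ = 198.1 − 243 = -44.9; midpoint Q̄ = (243 + 198.1)/2 = 220.55.
ΔI = 64050 − 76560 = -12510; midpoint Ī = (76560 + 64050)/2 = 70305.
η = (ΔQ/Q̄) ÷ (ΔI/Ī) = (-44.9/220.55) ÷ (-12510/70305) = 1.144.

1.144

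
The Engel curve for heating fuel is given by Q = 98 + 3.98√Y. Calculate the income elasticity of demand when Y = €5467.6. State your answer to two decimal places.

At Y = 5467.6: Q = 392.294.
dQ/dY = 3.98/(2√Y) = 0.0269125 at this income.
η = (dQ/dY)·(Y/Q) = 0.0269125 × (5467.6/392.294) = 0.38.

0.38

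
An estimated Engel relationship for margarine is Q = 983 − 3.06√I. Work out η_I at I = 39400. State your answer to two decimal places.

-0.81

At I = 39400: Q = 375.607.
dQ/dI = -3.06/(2√I) = -0.00770803 at this income.
η = (dQ/dI)·(I/Q) = -0.00770803 × (39400/375.607) = -0.81.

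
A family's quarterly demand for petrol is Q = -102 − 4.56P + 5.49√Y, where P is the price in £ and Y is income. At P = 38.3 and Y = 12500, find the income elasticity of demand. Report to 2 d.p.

0.91

At P = 38.3, Y = 12500: Q = 337.153.
Holding P constant, ∂Q/∂Y = 5.49/(2√Y) = 0.024552.
η_Y = (∂Q/∂Y)·(Y/Q) = 0.024552 × (12500/337.153) = 0.91.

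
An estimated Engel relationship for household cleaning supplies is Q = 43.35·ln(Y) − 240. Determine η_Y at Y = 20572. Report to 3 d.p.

0.228

At Y = 20572: Q = 190.539.
dQ/dY = 43.35/Y = 0.00210723 at this income.
η = (dQ/dY)·(Y/Q) = 0.00210723 × (20572/190.539) = 0.228.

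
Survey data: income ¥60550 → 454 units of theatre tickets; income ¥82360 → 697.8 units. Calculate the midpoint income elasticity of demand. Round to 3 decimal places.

ΔQ = 697.8 − 454 = 243.8; midpoint Q̄ = (454 + 697.8)/2 = 575.9.
ΔI = 82360 − 60550 = 21810; midpoint Ī = (60550 + 82360)/2 = 71455.
η = (ΔQ/Q̄) ÷ (ΔI/Ī) = (243.8/575.9) ÷ (21810/71455) = 1.387.

1.387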